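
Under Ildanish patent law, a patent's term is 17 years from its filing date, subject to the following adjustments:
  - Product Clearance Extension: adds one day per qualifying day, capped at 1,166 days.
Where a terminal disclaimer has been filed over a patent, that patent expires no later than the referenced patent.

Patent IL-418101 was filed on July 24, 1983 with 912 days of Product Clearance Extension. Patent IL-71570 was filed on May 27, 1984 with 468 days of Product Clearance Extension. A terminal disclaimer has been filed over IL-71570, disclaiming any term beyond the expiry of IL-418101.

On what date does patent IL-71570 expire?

Natural term of IL-71570:
  Base: filing + 17 years → 27 May 2001.
  Product Clearance Extension: 468 days (within the 1166-day cap) → +468 days → 7 September 2002.
Expiry of referenced patent IL-418101:
  Base: filing + 17 years → 24 July 2000.
  Product Clearance Extension: 912 days (within the 1166-day cap) → +912 days → 22 January 2003.
Terminal disclaimer: IL-71570 expires on the earlier of 7 September 2002 and 22 January 2003.

2002-09-07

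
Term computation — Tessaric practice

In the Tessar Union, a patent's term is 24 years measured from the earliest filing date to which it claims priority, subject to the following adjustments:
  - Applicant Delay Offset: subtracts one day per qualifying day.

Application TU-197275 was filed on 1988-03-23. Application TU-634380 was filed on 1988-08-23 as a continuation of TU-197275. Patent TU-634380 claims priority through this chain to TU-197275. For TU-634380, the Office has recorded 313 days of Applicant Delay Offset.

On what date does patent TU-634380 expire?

Earliest priority filing: 23 March 1988.
Base term: 23 March 1988 + 24 years → 23 March 2012.
Applicant Delay Offset: −313 days → 15 May 2011.

2011-05-15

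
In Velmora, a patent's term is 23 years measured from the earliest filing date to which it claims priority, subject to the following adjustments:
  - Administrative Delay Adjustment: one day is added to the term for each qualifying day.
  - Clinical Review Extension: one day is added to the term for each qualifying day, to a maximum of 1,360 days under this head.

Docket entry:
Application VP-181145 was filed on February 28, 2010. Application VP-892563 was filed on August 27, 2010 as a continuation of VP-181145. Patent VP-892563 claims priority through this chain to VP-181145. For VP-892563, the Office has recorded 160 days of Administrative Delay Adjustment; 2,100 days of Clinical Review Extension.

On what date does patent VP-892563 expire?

Earliest priority filing: 28 February 2010.
Base term: 28 February 2010 + 23 years → 28 February 2033.
Administrative Delay Adjustment: +160 days → 7 August 2033.
Clinical Review Extension: 2100 days claimed exceeds the 1360-day cap, so +1360 days → 28 April 2037.

2037-04-28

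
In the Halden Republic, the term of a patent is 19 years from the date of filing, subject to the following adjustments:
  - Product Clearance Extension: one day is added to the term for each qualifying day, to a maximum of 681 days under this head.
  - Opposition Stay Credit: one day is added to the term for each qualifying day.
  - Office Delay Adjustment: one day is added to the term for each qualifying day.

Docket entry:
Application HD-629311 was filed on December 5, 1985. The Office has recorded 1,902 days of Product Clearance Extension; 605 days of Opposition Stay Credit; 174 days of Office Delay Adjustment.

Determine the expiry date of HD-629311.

Base term: filing date + 19 years → 5 December 2004.
Product Clearance Extension: 1902 days claimed exceeds the 681-day cap, so +681 days → 17 October 2006.
Opposition Stay Credit: +605 days → 13 June 2008.
Office Delay Adjustment: +174 days → 4 December 2008.

2008-12-04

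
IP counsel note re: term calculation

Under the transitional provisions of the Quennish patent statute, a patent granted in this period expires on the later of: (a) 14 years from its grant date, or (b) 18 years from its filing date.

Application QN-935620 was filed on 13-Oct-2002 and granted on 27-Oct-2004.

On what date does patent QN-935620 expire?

October 13, 2020

(a) grant + 14 years → 27 October 2018.
(b) filing + 18 years → 13 October 2020.
Later of the two: 13 October 2020.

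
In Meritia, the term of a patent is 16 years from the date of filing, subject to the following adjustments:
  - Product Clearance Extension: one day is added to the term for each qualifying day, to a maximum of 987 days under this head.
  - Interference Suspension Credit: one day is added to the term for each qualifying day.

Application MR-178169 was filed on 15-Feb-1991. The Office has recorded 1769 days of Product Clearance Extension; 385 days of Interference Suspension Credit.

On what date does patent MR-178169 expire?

Base term: filing date + 16 years → 15 February 2007.
Product Clearance Extension: 1769 days claimed exceeds the 987-day cap, so +987 days → 29 October 2009.
Interference Suspension Credit: +385 days → 18 November 2010.

2010-11-18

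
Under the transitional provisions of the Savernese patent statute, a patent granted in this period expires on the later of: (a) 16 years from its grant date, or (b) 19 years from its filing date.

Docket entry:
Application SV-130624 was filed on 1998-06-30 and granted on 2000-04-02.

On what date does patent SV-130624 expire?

2017-06-30

(a) grant + 16 years → 2 April 2016.
(b) filing + 19 years → 30 June 2017.
Later of the two: 30 June 2017.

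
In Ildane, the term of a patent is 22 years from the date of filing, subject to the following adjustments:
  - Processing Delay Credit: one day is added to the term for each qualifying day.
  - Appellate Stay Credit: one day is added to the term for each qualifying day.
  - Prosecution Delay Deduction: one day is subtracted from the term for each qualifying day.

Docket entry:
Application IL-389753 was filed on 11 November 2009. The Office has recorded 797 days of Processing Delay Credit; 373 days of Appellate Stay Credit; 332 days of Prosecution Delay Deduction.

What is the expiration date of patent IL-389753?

February 26, 2034

Base term: filing date + 22 years → 11 November 2031.
Processing Delay Credit: +797 days → 16 January 2034.
Appellate Stay Credit: +373 days → 24 January 2035.
Prosecution Delay Deduction: −332 days → 26 February 2034.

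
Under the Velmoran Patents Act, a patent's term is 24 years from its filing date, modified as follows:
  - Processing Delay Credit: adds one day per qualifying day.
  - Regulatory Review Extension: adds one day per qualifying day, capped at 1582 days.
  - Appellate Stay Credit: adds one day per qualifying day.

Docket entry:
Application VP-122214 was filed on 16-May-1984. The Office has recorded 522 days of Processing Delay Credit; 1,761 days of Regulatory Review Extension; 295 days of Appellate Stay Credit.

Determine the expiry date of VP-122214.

Base term: filing date + 24 years → 16 May 2008.
Processing Delay Credit: +522 days → 20 October 2009.
Regulatory Review Extension: 1761 days claimed exceeds the 1582-day cap, so +1582 days → 18 February 2014.
Appellate Stay Credit: +295 days → 10 December 2014.

2014-12-10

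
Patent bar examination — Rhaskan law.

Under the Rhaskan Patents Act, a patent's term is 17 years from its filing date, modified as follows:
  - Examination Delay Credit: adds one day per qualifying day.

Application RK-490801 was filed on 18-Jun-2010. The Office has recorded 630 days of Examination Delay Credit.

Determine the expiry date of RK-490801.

Base term: filing date + 17 years → 18 June 2027.
Examination Delay Credit: +630 days → 9 March 2029.

2029-03-09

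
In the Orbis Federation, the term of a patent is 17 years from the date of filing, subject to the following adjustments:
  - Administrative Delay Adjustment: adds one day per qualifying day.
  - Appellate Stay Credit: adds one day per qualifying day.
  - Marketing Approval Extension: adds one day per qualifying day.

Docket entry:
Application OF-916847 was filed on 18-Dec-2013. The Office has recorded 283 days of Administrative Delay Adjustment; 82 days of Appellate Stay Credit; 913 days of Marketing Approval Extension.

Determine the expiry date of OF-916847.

June 18, 2034

Base term: filing date + 17 years → 18 December 2030.
Administrative Delay Adjustment: +283 days → 27 September 2031.
Appellate Stay Credit: +82 days → 18 December 2031.
Marketing Approval Extension: +913 days → 18 June 2034.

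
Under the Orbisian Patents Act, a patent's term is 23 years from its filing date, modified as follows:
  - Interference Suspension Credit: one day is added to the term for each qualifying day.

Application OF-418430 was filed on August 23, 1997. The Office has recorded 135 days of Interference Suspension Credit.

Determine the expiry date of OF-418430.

Base term: filing date + 23 years → 23 August 2020.
Interference Suspension Credit: +135 days → 5 January 2021.

2021-01-05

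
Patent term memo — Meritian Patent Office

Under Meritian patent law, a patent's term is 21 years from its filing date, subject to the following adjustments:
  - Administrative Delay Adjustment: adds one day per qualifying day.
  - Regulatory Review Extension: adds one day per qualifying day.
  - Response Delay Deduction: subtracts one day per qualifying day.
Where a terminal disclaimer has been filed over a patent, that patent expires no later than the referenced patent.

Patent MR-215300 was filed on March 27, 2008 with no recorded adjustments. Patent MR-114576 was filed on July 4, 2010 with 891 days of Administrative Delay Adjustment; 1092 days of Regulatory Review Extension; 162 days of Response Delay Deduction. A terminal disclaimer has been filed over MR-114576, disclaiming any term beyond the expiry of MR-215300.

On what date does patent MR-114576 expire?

Natural term of MR-114576:
  Base: filing + 21 years → 4 July 2031.
  Administrative Delay Adjustment: +891 days → 11 December 2033.
  Regulatory Review Extension: +1092 days → 7 December 2036.
  Response Delay Deduction: −162 days → 28 June 2036.
Expiry of referenced patent MR-215300:
  Base: filing + 21 years → 27 March 2029.
Terminal disclaimer: MR-114576 expires on the earlier of 28 June 2036 and 27 March 2029.

2029-03-27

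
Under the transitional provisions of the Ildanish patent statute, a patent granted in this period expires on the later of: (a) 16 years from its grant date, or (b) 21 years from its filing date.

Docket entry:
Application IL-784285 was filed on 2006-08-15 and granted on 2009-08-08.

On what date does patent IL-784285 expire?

August 15, 2027

(a) grant + 16 years → 8 August 2025.
(b) filing + 21 years → 15 August 2027.
Later of the two: 15 August 2027.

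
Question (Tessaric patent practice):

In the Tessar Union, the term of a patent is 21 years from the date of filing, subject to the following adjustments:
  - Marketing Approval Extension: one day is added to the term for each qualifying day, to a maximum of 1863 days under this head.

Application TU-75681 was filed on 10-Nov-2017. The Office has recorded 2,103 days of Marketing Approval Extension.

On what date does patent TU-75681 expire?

Base term: filing date + 21 years → 10 November 2038.
Marketing Approval Extension: 2103 days claimed exceeds the 1863-day cap, so +1863 days → 17 December 2043.

2043-12-17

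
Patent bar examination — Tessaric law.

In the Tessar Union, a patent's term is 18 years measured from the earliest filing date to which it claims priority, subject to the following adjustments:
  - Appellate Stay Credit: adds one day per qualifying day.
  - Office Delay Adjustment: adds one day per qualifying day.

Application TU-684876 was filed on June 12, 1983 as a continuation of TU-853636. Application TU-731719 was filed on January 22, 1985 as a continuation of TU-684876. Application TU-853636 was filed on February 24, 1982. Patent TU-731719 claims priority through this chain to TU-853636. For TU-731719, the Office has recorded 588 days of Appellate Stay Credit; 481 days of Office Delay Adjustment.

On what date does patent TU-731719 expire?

2003-01-28

Earliest priority filing: 24 February 1982.
Base term: 24 February 1982 + 18 years → 24 February 2000.
Appellate Stay Credit: +588 days → 4 October 2001.
Office Delay Adjustment: +481 days → 28 January 2003.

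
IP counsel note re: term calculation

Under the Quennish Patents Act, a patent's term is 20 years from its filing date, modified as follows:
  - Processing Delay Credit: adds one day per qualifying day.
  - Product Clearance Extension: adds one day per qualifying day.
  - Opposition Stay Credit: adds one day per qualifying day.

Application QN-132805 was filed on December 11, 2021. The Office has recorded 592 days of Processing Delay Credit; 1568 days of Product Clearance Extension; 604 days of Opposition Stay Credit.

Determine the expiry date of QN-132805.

2049-07-06

Base term: filing date + 20 years → 11 December 2041.
Processing Delay Credit: +592 days → 26 July 2043.
Product Clearance Extension: +1568 days → 10 November 2047.
Opposition Stay Credit: +604 days → 6 July 2049.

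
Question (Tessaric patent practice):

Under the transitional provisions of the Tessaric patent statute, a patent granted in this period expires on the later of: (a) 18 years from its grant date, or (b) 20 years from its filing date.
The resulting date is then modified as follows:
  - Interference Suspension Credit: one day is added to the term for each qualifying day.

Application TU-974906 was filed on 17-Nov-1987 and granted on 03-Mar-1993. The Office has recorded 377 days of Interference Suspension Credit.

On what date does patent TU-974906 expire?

2012-03-14

(a) grant + 18 years → 3 March 2011.
(b) filing + 20 years → 17 November 2007.
Later of the two: 3 March 2011.
Interference Suspension Credit: +377 days → 14 March 2012.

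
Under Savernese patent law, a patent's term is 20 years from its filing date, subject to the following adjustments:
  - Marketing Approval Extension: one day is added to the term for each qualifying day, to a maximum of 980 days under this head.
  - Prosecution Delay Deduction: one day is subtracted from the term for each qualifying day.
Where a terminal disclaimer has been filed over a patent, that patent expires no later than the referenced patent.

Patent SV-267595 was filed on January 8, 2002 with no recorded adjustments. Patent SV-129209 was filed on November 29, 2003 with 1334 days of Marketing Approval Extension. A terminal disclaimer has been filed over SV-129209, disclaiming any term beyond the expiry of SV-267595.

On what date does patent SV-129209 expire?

2022-01-08

Natural term of SV-129209:
  Base: filing + 20 years → 29 November 2023.
  Marketing Approval Extension: 1334 days claimed exceeds the 980-day cap, so +980 days → 5 August 2026.
Expiry of referenced patent SV-267595:
  Base: filing + 20 years → 8 January 2022.
Terminal disclaimer: SV-129209 expires on the earlier of 5 August 2026 and 8 January 2022.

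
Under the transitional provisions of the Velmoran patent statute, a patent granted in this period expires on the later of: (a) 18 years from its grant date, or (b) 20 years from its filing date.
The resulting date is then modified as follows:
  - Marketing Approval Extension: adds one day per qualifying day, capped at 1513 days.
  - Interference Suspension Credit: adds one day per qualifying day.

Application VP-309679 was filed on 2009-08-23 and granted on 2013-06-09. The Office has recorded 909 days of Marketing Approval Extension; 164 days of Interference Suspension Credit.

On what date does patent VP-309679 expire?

May 17, 2034

(a) grant + 18 years → 9 June 2031.
(b) filing + 20 years → 23 August 2029.
Later of the two: 9 June 2031.
Marketing Approval Extension: 909 days (within the 1513-day cap) → +909 days → 4 December 2033.
Interference Suspension Credit: +164 days → 17 May 2034.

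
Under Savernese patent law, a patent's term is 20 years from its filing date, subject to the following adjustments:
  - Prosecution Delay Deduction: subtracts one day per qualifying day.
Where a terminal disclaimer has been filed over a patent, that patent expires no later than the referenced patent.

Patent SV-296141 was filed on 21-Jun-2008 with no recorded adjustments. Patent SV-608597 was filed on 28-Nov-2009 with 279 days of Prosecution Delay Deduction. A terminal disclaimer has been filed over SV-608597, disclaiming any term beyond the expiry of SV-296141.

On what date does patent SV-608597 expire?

June 21, 2028

Natural term of SV-608597:
  Base: filing + 20 years → 28 November 2029.
  Prosecution Delay Deduction: −279 days → 22 February 2029.
Expiry of referenced patent SV-296141:
  Base: filing + 20 years → 21 June 2028.
Terminal disclaimer: SV-608597 expires on the earlier of 22 February 2029 and 21 June 2028.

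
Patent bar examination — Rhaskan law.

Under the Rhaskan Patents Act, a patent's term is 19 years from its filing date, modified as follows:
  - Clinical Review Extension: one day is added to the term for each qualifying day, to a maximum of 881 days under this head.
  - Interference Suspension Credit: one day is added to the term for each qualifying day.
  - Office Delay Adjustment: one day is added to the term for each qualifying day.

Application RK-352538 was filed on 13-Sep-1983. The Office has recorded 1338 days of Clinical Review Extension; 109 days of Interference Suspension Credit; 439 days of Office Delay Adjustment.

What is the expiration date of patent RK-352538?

August 12, 2006

Base term: filing date + 19 years → 13 September 2002.
Clinical Review Extension: 1338 days claimed exceeds the 881-day cap, so +881 days → 10 February 2005.
Interference Suspension Credit: +109 days → 30 May 2005.
Office Delay Adjustment: +439 days → 12 August 2006.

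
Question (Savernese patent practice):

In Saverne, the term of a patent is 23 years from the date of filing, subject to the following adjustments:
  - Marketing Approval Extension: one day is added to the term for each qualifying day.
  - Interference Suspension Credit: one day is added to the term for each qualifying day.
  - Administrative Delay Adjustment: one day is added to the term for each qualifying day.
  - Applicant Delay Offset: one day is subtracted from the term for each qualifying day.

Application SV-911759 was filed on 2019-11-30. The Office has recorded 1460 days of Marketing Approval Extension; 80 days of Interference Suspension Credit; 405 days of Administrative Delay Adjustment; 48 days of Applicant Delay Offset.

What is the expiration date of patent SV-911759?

Base term: filing date + 23 years → 30 November 2042.
Marketing Approval Extension: +1460 days → 29 November 2046.
Interference Suspension Credit: +80 days → 17 February 2047.
Administrative Delay Adjustment: +405 days → 28 March 2048.
Applicant Delay Offset: −48 days → 9 February 2048.

February 9, 2048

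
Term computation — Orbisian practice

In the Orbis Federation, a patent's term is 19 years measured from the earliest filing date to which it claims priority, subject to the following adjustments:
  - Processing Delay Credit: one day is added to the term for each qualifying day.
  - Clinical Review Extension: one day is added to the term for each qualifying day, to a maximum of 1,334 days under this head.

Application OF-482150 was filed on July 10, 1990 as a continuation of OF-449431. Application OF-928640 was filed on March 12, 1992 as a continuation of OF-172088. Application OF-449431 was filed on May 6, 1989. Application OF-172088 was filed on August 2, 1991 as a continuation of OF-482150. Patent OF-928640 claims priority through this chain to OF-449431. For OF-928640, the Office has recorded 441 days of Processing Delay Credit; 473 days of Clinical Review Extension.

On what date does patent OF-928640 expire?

2010-11-06

Earliest priority filing: 6 May 1989.
Base term: 6 May 1989 + 19 years → 6 May 2008.
Processing Delay Credit: +441 days → 21 July 2009.
Clinical Review Extension: 473 days (within the 1334-day cap) → +473 days → 6 November 2010.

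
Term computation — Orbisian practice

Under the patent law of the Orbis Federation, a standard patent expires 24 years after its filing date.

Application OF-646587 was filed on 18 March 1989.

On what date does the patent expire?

Filing date + 24 years → 18 March 2013.

2013-03-18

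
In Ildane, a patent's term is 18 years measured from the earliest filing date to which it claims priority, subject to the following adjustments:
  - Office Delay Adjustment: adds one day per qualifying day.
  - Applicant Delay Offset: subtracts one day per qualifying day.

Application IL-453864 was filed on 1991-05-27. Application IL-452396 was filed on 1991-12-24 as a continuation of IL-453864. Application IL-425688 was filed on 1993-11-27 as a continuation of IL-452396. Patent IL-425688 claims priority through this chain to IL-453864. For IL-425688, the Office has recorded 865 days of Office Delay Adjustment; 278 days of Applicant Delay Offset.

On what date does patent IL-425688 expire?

Earliest priority filing: 27 May 1991.
Base term: 27 May 1991 + 18 years → 27 May 2009.
Office Delay Adjustment: +865 days → 9 October 2011.
Applicant Delay Offset: −278 days → 4 January 2011.

January 4, 2011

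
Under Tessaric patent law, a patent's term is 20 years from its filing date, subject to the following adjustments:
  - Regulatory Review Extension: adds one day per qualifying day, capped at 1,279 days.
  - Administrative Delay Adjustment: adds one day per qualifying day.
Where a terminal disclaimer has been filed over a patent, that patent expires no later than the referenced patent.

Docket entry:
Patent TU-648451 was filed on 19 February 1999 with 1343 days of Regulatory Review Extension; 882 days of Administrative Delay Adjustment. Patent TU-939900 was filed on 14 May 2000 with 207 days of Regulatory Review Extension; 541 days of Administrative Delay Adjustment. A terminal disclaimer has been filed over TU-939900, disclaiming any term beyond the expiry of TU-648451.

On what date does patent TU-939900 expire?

Natural term of TU-939900:
  Base: filing + 20 years → 14 May 2020.
  Regulatory Review Extension: 207 days (within the 1279-day cap) → +207 days → 7 December 2020.
  Administrative Delay Adjustment: +541 days → 1 June 2022.
Expiry of referenced patent TU-648451:
  Base: filing + 20 years → 19 February 2019.
  Regulatory Review Extension: 1343 days claimed exceeds the 1279-day cap, so +1279 days → 21 August 2022.
  Administrative Delay Adjustment: +882 days → 19 January 2025.
Terminal disclaimer: TU-939900 expires on the earlier of 1 June 2022 and 19 January 2025.

2022-06-01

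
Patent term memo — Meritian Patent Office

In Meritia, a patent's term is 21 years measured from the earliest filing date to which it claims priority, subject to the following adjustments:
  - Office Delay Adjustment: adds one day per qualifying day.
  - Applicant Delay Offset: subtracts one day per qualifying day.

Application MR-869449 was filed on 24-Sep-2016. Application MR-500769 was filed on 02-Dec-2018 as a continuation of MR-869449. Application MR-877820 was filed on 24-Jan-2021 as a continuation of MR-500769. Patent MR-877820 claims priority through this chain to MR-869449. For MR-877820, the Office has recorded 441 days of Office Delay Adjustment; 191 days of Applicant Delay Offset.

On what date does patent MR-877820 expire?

Earliest priority filing: 24 September 2016.
Base term: 24 September 2016 + 21 years → 24 September 2037.
Office Delay Adjustment: +441 days → 9 December 2038.
Applicant Delay Offset: −191 days → 1 June 2038.

2038-06-01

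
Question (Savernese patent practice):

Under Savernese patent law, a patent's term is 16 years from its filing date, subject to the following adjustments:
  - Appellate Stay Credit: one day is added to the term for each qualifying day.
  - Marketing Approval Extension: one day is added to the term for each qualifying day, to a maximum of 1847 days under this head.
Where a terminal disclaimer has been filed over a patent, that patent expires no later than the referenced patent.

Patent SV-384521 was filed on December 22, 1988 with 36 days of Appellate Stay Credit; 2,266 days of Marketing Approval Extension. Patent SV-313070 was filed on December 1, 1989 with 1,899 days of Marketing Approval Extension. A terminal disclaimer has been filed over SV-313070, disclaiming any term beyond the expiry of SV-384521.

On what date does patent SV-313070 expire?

2010-02-17

Natural term of SV-313070:
  Base: filing + 16 years → 1 December 2005.
  Marketing Approval Extension: 1899 days claimed exceeds the 1847-day cap, so +1847 days → 22 December 2010.
Expiry of referenced patent SV-384521:
  Base: filing + 16 years → 22 December 2004.
  Appellate Stay Credit: +36 days → 27 January 2005.
  Marketing Approval Extension: 2266 days claimed exceeds the 1847-day cap, so +1847 days → 17 February 2010.
Terminal disclaimer: SV-313070 expires on the earlier of 22 December 2010 and 17 February 2010.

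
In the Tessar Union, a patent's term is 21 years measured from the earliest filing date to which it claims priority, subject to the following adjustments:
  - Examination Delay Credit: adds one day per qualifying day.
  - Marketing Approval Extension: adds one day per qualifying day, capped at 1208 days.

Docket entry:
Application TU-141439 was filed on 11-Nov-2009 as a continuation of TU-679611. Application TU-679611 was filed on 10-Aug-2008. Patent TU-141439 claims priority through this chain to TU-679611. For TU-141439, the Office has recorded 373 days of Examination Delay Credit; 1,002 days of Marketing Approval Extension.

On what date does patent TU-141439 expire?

2033-05-16

Earliest priority filing: 10 August 2008.
Base term: 10 August 2008 + 21 years → 10 August 2029.
Examination Delay Credit: +373 days → 18 August 2030.
Marketing Approval Extension: 1002 days (within the 1208-day cap) → +1002 days → 16 May 2033.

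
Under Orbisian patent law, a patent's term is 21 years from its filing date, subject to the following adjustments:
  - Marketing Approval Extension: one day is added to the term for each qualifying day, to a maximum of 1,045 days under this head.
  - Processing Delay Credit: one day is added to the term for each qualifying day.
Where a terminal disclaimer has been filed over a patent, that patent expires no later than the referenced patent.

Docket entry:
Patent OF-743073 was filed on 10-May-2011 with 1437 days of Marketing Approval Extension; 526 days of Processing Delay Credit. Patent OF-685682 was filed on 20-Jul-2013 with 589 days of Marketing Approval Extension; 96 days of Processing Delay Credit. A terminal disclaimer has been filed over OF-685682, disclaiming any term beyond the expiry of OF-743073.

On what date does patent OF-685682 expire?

Natural term of OF-685682:
  Base: filing + 21 years → 20 July 2034.
  Marketing Approval Extension: 589 days (within the 1045-day cap) → +589 days → 29 February 2036.
  Processing Delay Credit: +96 days → 4 June 2036.
Expiry of referenced patent OF-743073:
  Base: filing + 21 years → 10 May 2032.
  Marketing Approval Extension: 1437 days claimed exceeds the 1045-day cap, so +1045 days → 21 March 2035.
  Processing Delay Credit: +526 days → 28 August 2036.
Terminal disclaimer: OF-685682 expires on the earlier of 4 June 2036 and 28 August 2036.

June 4, 2036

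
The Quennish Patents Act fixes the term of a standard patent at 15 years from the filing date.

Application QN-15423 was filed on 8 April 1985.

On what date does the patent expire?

April 8, 2000

Filing date + 15 years → 8 April 2000.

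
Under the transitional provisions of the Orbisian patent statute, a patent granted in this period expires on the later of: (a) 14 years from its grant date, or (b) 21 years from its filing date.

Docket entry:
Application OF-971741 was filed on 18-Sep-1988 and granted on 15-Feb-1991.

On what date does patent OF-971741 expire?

2009-09-18

(a) grant + 14 years → 15 February 2005.
(b) filing + 21 years → 18 September 2009.
Later of the two: 18 September 2009.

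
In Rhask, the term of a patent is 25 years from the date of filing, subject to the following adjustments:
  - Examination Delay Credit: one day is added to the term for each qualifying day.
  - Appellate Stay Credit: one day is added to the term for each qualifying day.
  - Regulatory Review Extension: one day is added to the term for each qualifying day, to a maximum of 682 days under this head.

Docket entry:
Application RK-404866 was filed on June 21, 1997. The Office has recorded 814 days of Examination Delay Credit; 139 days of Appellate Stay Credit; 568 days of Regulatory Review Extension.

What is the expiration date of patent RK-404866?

August 20, 2026

Base term: filing date + 25 years → 21 June 2022.
Examination Delay Credit: +814 days → 12 September 2024.
Appellate Stay Credit: +139 days → 29 January 2025.
Regulatory Review Extension: 568 days (within the 682-day cap) → +568 days → 20 August 2026.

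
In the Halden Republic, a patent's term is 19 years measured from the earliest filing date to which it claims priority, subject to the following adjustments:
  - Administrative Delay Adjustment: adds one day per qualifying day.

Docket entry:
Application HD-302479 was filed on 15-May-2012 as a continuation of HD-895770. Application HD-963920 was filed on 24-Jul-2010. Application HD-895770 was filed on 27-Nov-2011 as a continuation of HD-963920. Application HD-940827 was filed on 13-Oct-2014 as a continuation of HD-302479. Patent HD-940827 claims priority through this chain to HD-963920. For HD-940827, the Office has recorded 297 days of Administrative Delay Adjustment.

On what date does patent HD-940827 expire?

2030-05-17

Earliest priority filing: 24 July 2010.
Base term: 24 July 2010 + 19 years → 24 July 2029.
Administrative Delay Adjustment: +297 days → 17 May 2030.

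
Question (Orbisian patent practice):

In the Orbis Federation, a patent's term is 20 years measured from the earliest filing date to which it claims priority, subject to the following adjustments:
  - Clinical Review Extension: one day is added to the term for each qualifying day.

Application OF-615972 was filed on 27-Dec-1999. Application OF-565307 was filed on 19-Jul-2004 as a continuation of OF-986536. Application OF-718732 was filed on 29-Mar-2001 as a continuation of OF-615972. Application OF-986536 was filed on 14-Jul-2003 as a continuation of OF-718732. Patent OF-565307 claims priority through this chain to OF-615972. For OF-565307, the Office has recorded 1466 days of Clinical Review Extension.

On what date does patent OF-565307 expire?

Earliest priority filing: 27 December 1999.
Base term: 27 December 1999 + 20 years → 27 December 2019.
Clinical Review Extension: +1466 days → 1 January 2024.

January 1, 2024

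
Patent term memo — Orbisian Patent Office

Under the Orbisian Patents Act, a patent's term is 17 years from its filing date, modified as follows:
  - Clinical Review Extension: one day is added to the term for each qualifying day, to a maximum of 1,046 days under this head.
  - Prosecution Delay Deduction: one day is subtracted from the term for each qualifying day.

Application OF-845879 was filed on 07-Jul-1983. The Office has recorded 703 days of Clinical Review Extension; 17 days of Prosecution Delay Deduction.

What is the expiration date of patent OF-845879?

2002-05-24

Base term: filing date + 17 years → 7 July 2000.
Clinical Review Extension: 703 days (within the 1046-day cap) → +703 days → 10 June 2002.
Prosecution Delay Deduction: −17 days → 24 May 2002.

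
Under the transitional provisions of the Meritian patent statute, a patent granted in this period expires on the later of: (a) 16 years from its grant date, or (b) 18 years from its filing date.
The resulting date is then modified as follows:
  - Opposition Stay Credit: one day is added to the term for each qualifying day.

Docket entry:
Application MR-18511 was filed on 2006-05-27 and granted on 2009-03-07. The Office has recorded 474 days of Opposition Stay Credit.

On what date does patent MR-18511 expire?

(a) grant + 16 years → 7 March 2025.
(b) filing + 18 years → 27 May 2024.
Later of the two: 7 March 2025.
Opposition Stay Credit: +474 days → 24 June 2026.

2026-06-24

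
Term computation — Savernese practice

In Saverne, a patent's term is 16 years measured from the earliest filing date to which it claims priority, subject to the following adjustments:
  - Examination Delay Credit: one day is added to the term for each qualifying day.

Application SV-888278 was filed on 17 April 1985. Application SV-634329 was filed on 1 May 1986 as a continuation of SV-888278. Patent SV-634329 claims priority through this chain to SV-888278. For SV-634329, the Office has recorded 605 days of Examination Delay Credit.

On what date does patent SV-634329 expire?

Earliest priority filing: 17 April 1985.
Base term: 17 April 1985 + 16 years → 17 April 2001.
Examination Delay Credit: +605 days → 13 December 2002.

2002-12-13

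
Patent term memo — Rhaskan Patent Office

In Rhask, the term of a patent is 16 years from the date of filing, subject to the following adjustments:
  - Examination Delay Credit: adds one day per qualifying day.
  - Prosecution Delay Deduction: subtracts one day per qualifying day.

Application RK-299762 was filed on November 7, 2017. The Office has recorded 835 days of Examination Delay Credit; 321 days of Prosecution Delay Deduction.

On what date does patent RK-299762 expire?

2035-04-05

Base term: filing date + 16 years → 7 November 2033.
Examination Delay Credit: +835 days → 20 February 2036.
Prosecution Delay Deduction: −321 days → 5 April 2035.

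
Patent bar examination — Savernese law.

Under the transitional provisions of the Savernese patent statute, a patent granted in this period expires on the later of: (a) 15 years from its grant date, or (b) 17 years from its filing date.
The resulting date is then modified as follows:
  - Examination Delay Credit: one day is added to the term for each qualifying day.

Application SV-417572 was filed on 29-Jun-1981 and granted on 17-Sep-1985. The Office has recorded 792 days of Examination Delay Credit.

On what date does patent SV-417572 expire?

(a) grant + 15 years → 17 September 2000.
(b) filing + 17 years → 29 June 1998.
Later of the two: 17 September 2000.
Examination Delay Credit: +792 days → 18 November 2002.

2002-11-18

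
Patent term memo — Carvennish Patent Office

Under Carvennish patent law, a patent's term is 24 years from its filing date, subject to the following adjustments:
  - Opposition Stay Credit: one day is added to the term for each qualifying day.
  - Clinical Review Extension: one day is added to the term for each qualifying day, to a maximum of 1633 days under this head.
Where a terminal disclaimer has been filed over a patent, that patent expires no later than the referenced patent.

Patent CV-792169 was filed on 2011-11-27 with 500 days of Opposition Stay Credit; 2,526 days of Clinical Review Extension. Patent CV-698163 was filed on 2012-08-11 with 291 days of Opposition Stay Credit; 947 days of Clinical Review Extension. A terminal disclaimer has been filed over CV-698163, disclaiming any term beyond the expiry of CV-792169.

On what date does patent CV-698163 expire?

January 1, 2040

Natural term of CV-698163:
  Base: filing + 24 years → 11 August 2036.
  Opposition Stay Credit: +291 days → 29 May 2037.
  Clinical Review Extension: 947 days (within the 1633-day cap) → +947 days → 1 January 2040.
Expiry of referenced patent CV-792169:
  Base: filing + 24 years → 27 November 2035.
  Opposition Stay Credit: +500 days → 10 April 2037.
  Clinical Review Extension: 2526 days claimed exceeds the 1633-day cap, so +1633 days → 29 September 2041.
Terminal disclaimer: CV-698163 expires on the earlier of 1 January 2040 and 29 September 2041.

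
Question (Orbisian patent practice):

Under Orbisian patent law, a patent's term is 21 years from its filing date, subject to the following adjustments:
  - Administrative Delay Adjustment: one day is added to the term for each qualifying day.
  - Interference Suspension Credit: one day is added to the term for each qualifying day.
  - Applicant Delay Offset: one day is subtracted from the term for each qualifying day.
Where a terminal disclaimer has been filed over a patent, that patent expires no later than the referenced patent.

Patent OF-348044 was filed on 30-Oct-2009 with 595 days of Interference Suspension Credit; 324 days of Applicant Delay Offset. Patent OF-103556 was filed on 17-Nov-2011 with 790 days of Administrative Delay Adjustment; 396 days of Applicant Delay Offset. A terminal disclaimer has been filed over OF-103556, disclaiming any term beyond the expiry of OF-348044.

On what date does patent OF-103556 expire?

July 28, 2031

Natural term of OF-103556:
  Base: filing + 21 years → 17 November 2032.
  Administrative Delay Adjustment: +790 days → 16 January 2035.
  Applicant Delay Offset: −396 days → 16 December 2033.
Expiry of referenced patent OF-348044:
  Base: filing + 21 years → 30 October 2030.
  Interference Suspension Credit: +595 days → 16 June 2032.
  Applicant Delay Offset: −324 days → 28 July 2031.
Terminal disclaimer: OF-103556 expires on the earlier of 16 December 2033 and 28 July 2031.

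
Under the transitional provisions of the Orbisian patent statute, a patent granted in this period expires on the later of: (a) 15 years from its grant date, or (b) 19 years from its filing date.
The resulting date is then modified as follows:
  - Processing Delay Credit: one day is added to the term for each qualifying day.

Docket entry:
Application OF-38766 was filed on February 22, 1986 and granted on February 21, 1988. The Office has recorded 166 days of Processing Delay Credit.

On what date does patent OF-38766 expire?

(a) grant + 15 years → 21 February 2003.
(b) filing + 19 years → 22 February 2005.
Later of the two: 22 February 2005.
Processing Delay Credit: +166 days → 7 August 2005.

August 7, 2005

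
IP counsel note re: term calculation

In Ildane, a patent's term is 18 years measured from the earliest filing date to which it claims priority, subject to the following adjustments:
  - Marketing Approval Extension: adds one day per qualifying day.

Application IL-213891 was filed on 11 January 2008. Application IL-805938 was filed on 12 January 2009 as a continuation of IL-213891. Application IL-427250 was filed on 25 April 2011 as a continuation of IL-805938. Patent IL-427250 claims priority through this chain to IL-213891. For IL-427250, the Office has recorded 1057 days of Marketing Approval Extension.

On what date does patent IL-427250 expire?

Earliest priority filing: 11 January 2008.
Base term: 11 January 2008 + 18 years → 11 January 2026.
Marketing Approval Extension: +1057 days → 3 December 2028.

2028-12-03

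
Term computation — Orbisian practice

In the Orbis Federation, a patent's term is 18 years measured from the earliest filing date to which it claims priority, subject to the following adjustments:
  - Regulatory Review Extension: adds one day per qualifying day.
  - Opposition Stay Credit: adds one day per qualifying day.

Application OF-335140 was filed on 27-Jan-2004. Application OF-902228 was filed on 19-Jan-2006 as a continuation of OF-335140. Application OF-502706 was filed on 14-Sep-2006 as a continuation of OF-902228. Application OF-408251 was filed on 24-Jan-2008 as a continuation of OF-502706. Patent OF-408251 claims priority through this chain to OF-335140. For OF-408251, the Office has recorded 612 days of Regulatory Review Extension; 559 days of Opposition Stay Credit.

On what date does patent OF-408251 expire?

Earliest priority filing: 27 January 2004.
Base term: 27 January 2004 + 18 years → 27 January 2022.
Regulatory Review Extension: +612 days → 1 October 2023.
Opposition Stay Credit: +559 days → 12 April 2025.

April 12, 2025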